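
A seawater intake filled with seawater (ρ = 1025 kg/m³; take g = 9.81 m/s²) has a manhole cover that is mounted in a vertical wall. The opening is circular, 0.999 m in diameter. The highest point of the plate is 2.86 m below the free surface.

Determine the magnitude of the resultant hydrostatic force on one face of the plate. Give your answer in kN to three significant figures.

F ≈ 26.5 kN

γ = ρg = 1025 × 9.81 / 1000 = 10.05525 kN/m³.
The centroid is at the centre, 0.4995 m below the top of the plate, so the centroid depth is h_c = 2.86 + 0.4995 = 3.3595 m.
A = π(0.4995)² = 0.783828 m².
Resultant F = γ·h_c·A = 10.05525 × 3.3595 × 0.783828 = 26.4782 kN.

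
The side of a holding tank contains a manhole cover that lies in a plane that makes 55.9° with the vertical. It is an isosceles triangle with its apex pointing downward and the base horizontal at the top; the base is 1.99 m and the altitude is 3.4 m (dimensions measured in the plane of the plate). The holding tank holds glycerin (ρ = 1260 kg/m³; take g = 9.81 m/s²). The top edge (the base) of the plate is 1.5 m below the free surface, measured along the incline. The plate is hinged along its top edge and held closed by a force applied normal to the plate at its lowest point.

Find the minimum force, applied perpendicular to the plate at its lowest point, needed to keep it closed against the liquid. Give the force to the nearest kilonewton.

γ = ρg = 1260 × 9.81 / 1000 = 12.3606 kN/m³.
The plate makes 55.9° with the vertical, i.e. θ = 90° − 55.9° = 34.1° to the horizontal. Measuring y along the incline from the free-surface line, vertical depth h = y·sinθ with sinθ = 0.560639.
With the apex down, the centroid sits h/3 = 3.4/3 = 1.13333 m below the base (the top edge), so y_c = 1.5 + 1.13333 = 2.63333 m and h_c = 2.63333 × 0.560639 = 1.47635 m.
A = ½ × 1.99 × 3.4 = 3.383 m².
Resultant F = γ·h_c·A = 12.3606 × 1.47635 × 3.383 = 61.7349 kN.
I_c = b·h³/36 = 1.99 × 3.4³/36 = 2.17264 m⁴.
Centre of pressure: y_p = y_c + I_c/(y_c·A) = 2.63333 + 2.17264/(2.63333 × 3.383) = 2.63333 + 0.243882 = 2.87721 m along the plane.
The resultant acts 1.13333 + 0.243882 = 1.37721 m (along the plate) below the hinge at the top edge, so the moment about the hinge is M = F × 1.37721 = 61.7349 × 1.37721 = 85.0219 kN·m.
A normal force at the bottom, 3.4 m from the hinge, must supply this moment: P = 85.0219/3.4 = 25.0064 kN.

P ≈ 25 kN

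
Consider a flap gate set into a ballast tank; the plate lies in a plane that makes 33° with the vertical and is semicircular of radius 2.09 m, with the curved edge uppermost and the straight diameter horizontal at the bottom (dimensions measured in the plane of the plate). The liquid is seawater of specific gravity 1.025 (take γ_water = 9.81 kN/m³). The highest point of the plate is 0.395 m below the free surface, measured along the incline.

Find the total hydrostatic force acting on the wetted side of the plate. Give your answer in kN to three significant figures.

F ≈ 92.5 kN

γ = 1.025 × 9.81 = 10.05525 kN/m³.
The plate makes 33° with the vertical, i.e. θ = 90° − 33° = 57° to the horizontal. Measuring y along the incline from the free-surface line, vertical depth h = y·sinθ with sinθ = 0.838671.
The centroid lies 4r/(3π) = 0.887024 m above the diameter, so r − 4r/(3π) = 2.09 − 0.887024 = 1.20298 m below the topmost point, so y_c = 0.395 + 1.20298 = 1.59798 m and h_c = 1.59798 × 0.838671 = 1.34018 m.
A = πr²/2 = π × 2.09²/2 = 6.8614 m².
Resultant F = γ·h_c·A = 10.05525 × 1.34018 × 6.8614 = 92.4632 kN.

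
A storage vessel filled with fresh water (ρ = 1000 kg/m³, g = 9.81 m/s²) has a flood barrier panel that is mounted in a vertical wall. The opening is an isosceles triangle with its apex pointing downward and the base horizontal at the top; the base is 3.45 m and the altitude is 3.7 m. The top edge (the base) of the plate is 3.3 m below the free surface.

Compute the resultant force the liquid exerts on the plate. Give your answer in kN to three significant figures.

γ = ρg = 1000 × 9.81 = 9810 N/m³ = 9.81 kN/m³.
With the apex down, the centroid sits h/3 = 3.7/3 = 1.23333 m below the base (the top edge), so the centroid depth is h_c = 3.3 + 1.23333 = 4.53333 m.
A = ½ × 3.45 × 3.7 = 6.3825 m².
Resultant F = γ·h_c·A = 9.81 × 4.53333 × 6.3825 = 283.842 kN.

F ≈ 284 kN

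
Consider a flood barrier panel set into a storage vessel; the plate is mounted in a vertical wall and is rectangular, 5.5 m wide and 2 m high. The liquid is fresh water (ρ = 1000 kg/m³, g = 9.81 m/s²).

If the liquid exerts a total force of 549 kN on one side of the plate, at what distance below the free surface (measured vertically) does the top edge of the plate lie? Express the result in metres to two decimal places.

γ = ρg = 1000 × 9.81 = 9810 N/m³ = 9.81 kN/m³.
A = 5.5 × 2 = 11 m².
From F = γ·h_c·A, the centroid depth is h_c = 549/(9.81 × 11) = 5.08757 m.
The centroid lies 2/2 = 1 m below the top edge, so the top edge sits at h_top = 5.08757 − 1 = 4.08757 m below the surface.

d_top ≈ 4.09 m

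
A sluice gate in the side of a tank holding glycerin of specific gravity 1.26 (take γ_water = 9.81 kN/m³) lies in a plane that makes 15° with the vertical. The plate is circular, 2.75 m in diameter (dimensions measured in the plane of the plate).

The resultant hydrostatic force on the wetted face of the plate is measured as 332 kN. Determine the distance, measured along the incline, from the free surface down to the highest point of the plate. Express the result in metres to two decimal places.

γ = 1.26 × 9.81 = 12.3606 kN/m³.
A = π(1.375)² = 5.93957 m².
From F = γ·h_c·A, the centroid depth is h_c = 332/(12.3606 × 5.93957) = 4.52214 m.
The plate makes 15° with the vertical, i.e. θ = 90° − 15° = 75° to the horizontal. Measuring y along the incline from the free-surface line, vertical depth h = y·sinθ with sinθ = 0.965926.
Along the incline, y_c = h_c/sinθ = 4.52214/0.965926 = 4.68166 m.
The centroid is at the centre, 1.375 m below the top of the plate, so the highest point sits at y_top = 4.68166 − 1.375 = 3.30666 m along the incline.

y_top ≈ 3.31 m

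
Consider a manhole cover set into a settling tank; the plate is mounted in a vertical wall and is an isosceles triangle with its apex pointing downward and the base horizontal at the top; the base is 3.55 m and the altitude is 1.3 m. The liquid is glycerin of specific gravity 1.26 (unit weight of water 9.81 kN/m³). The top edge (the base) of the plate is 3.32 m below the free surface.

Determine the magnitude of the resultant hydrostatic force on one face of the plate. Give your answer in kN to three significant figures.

γ = 1.26 × 9.81 = 12.3606 kN/m³.
With the apex down, the centroid sits h/3 = 1.3/3 = 0.433333 m below the base (the top edge), so the centroid depth is h_c = 3.32 + 0.433333 = 3.75333 m.
A = ½ × 3.55 × 1.3 = 2.3075 m².
Resultant F = γ·h_c·A = 12.3606 × 3.75333 × 2.3075 = 107.053 kN.

F ≈ 107 kN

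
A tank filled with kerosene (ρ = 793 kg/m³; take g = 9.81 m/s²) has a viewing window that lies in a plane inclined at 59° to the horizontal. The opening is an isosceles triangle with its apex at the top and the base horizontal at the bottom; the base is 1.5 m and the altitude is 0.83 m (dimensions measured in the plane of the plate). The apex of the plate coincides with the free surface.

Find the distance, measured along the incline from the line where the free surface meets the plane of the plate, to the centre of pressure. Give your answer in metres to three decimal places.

γ = ρg = 793 × 9.81 / 1000 = 7.77933 kN/m³.
Let θ = 59° be the plate's angle to the horizontal; measure y along the incline from where the plane meets the free surface. Vertical depth h = y·sinθ with sinθ = 0.857167.
With the apex up, the centroid sits 2h/3 = 2 × 0.83/3 = 0.553333 m below the apex, so y_c = 0.553333 m and h_c = 0.553333 × 0.857167 = 0.474299 m.
A = ½ × 1.5 × 0.83 = 0.6225 m².
Resultant F = γ·h_c·A = 7.77933 × 0.474299 × 0.6225 = 2.29686 kN.
I_c = b·h³/36 = 1.5 × 0.83³/36 = 0.0238245 m⁴.
Centre of pressure: y_p = y_c + I_c/(y_c·A) = 0.553333 + 0.0238245/(0.553333 × 0.6225) = 0.553333 + 0.0691668 = 0.6225 m along the plane.

y_p = 0.623 m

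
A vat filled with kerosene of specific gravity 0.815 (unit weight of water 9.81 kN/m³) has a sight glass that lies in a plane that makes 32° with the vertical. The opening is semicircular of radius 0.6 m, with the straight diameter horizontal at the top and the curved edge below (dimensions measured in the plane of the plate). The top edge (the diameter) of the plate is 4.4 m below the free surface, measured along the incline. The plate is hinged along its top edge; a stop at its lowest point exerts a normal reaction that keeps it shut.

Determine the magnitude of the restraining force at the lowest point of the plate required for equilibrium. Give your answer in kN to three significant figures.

P ≈ 7.74 kN

γ = 0.815 × 9.81 = 7.99515 kN/m³.
The plate makes 32° with the vertical, i.e. θ = 90° − 32° = 58° to the horizontal. Measuring y along the incline from the free-surface line, vertical depth h = y·sinθ with sinθ = 0.848048.
The centroid of a semicircle lies 4r/(3π) = 0.254648 m from the diameter, here below the top edge, so y_c = 4.4 + 0.254648 = 4.65465 m and h_c = 4.65465 × 0.848048 = 3.94737 m.
A = πr²/2 = π × 0.6²/2 = 0.565487 m².
Resultant F = γ·h_c·A = 7.99515 × 3.94737 × 0.565487 = 17.8467 kN.
I_c = (π/8 − 8/(9π))·r⁴ = 0.109757 × 0.6⁴ = 0.0142245 m⁴.
Centre of pressure: y_p = y_c + I_c/(y_c·A) = 4.65465 + 0.0142245/(4.65465 × 0.565487) = 4.65465 + 0.00540415 = 4.66005 m along the plane.
The resultant acts 0.254648 + 0.00540415 = 0.260052 m (along the plate) below the hinge at the top edge, so the moment about the hinge is M = F × 0.260052 = 17.8467 × 0.260052 = 4.64107 kN·m.
A normal force at the bottom, 0.6 m from the hinge, must supply this moment: P = 4.64107/0.6 = 7.73512 kN.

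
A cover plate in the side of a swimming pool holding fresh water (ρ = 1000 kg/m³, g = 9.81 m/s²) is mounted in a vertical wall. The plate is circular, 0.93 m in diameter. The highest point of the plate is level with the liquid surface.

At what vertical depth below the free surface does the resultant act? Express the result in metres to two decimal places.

γ = ρg = 1000 × 9.81 = 9810 N/m³ = 9.81 kN/m³.
The centroid is at the centre, 0.465 m below the top of the plate, so the centroid depth is h_c = 0.465 m.
A = π(0.465)² = 0.679291 m².
Resultant F = γ·h_c·A = 9.81 × 0.465 × 0.679291 = 3.09869 kN.
I_c = πr⁴/4 = π × 0.465⁴/4 = 0.0367199 m⁴.
Centre of pressure: y_p = y_c + I_c/(y_c·A) = 0.465 + 0.0367199/(0.465 × 0.679291) = 0.465 + 0.11625 = 0.58125 m along the plane.

h_p = 0.58 m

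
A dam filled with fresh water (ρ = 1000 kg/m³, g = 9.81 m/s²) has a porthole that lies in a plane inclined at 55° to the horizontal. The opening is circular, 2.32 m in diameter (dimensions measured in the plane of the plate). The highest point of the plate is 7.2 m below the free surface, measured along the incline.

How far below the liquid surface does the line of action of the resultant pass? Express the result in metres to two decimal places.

h_p = 6.88 m

γ = ρg = 1000 × 9.81 = 9810 N/m³ = 9.81 kN/m³.
Let θ = 55° be the plate's angle to the horizontal; measure y along the incline from where the plane meets the free surface. Vertical depth h = y·sinθ with sinθ = 0.819152.
The centroid is at the centre, 1.16 m below the top of the plate, so y_c = 7.2 + 1.16 = 8.36 m and h_c = 8.36 × 0.819152 = 6.84811 m.
A = π(1.16)² = 4.22733 m².
Resultant F = γ·h_c·A = 9.81 × 6.84811 × 4.22733 = 283.992 kN.
I_c = πr⁴/4 = π × 1.16⁴/4 = 1.42207 m⁴.
Centre of pressure: y_p = y_c + I_c/(y_c·A) = 8.36 + 1.42207/(8.36 × 4.22733) = 8.36 + 0.0402391 = 8.40024 m along the plane.
Vertically, h_p = y_p·sinθ = 8.40024 × 0.819152 = 6.88107 m.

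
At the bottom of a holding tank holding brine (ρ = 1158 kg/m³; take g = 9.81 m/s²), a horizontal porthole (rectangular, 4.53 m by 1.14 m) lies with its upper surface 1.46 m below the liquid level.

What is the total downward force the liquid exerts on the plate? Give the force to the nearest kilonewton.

γ = ρg = 1158 × 9.81 / 1000 = 11.35998 kN/m³.
The plate is horizontal, so pressure is uniform at p = γ·h = 11.35998 × 1.46 = 16.5856 kN/m².
A = 4.53 × 1.14 = 5.1642 m².
F = p·A = 16.5856 × 5.1642 = 85.6514 kN.

F ≈ 86 kN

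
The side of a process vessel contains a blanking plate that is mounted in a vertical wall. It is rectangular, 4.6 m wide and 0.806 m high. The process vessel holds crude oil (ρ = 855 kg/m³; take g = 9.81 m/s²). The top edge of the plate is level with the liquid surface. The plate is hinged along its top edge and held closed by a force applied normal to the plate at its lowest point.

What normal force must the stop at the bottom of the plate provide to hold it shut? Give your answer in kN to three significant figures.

P ≈ 8.35 kN

γ = ρg = 855 × 9.81 / 1000 = 8.38755 kN/m³.
The centroid lies 0.806/2 = 0.403 m below the top edge, so the centroid depth is h_c = 0.403 m.
A = 4.6 × 0.806 = 3.7076 m².
Resultant F = γ·h_c·A = 8.38755 × 0.403 × 3.7076 = 12.5324 kN.
I_c = b·h³/12 = 4.6 × 0.806³/12 = 0.200716 m⁴.
Centre of pressure: y_p = y_c + I_c/(y_c·A) = 0.403 + 0.200716/(0.403 × 3.7076) = 0.403 + 0.134333 = 0.537333 m along the plane.
The resultant acts 0.403 + 0.134333 = 0.537333 m (along the plate) below the hinge at the top edge, so the moment about the hinge is M = F × 0.537333 = 12.5324 × 0.537333 = 6.73407 kN·m.
A normal force at the bottom, 0.806 m from the hinge, must supply this moment: P = 6.73407/0.806 = 8.35493 kN.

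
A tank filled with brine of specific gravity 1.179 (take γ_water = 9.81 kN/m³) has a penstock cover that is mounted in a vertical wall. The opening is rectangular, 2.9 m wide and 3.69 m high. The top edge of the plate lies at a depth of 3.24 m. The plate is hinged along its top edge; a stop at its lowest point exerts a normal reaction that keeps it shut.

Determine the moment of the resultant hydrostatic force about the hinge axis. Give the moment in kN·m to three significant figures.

M ≈ 1300 kN·m

γ = 1.179 × 9.81 = 11.56599 kN/m³.
The centroid lies 3.69/2 = 1.845 m below the top edge, so the centroid depth is h_c = 3.24 + 1.845 = 5.085 m.
A = 2.9 × 3.69 = 10.701 m².
Resultant F = γ·h_c·A = 11.56599 × 5.085 × 10.701 = 629.359 kN.
I_c = b·h³/12 = 2.9 × 3.69³/12 = 12.1422 m⁴.
Centre of pressure: y_p = y_c + I_c/(y_c·A) = 5.085 + 12.1422/(5.085 × 10.701) = 5.085 + 0.223142 = 5.30814 m along the plane.
The resultant acts 1.845 + 0.223142 = 2.06814 m (along the plate) below the hinge at the top edge, so the moment about the hinge is M = F × 2.06814 = 629.359 × 2.06814 = 1301.6 kN·m.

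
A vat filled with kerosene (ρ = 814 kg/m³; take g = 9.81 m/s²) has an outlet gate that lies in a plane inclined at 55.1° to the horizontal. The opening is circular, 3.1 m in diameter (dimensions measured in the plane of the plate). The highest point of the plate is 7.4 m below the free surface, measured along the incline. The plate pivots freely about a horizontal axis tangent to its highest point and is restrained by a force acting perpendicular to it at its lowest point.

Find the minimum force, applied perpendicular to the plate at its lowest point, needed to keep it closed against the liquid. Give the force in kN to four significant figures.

γ = ρg = 814 × 9.81 / 1000 = 7.98534 kN/m³.
Let θ = 55.1° be the plate's angle to the horizontal; measure y along the incline from where the plane meets the free surface. Vertical depth h = y·sinθ with sinθ = 0.820152.
The centroid is at the centre, 1.55 m below the top of the plate, so y_c = 7.4 + 1.55 = 8.95 m and h_c = 8.95 × 0.820152 = 7.34036 m.
A = π(1.55)² = 7.54768 m².
Resultant F = γ·h_c·A = 7.98534 × 7.34036 × 7.54768 = 442.409 kN.
I_c = πr⁴/4 = π × 1.55⁴/4 = 4.53332 m⁴.
Centre of pressure: y_p = y_c + I_c/(y_c·A) = 8.95 + 4.53332/(8.95 × 7.54768) = 8.95 + 0.0671089 = 9.01711 m along the plane.
The resultant acts 1.55 + 0.0671089 = 1.61711 m (along the plate) below the hinge at the top edge, so the moment about the hinge is M = F × 1.61711 = 442.409 × 1.61711 = 715.424 kN·m.
A normal force at the bottom, 3.1 m from the hinge, must supply this moment: P = 715.424/3.1 = 230.782 kN.

P ≈ 230.8 kN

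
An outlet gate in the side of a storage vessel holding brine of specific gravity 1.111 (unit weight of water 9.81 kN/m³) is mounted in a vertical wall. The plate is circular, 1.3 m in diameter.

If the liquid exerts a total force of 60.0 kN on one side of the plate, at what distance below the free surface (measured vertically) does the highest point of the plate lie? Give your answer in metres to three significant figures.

γ = 1.111 × 9.81 = 10.89891 kN/m³.
A = π(0.65)² = 1.32732 m².
From F = γ·h_c·A, the centroid depth is h_c = 60.0/(10.89891 × 1.32732) = 4.14756 m.
The centroid is at the centre, 0.65 m below the top of the plate, so the highest point sits at h_top = 4.14756 − 0.65 = 3.49756 m below the surface.

d_top ≈ 3.50 m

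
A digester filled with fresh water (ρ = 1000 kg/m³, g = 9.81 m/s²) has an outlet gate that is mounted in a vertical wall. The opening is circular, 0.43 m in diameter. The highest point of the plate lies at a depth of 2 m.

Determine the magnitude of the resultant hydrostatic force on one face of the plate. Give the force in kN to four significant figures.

F ≈ 3.156 kN

γ = ρg = 1000 × 9.81 = 9810 N/m³ = 9.81 kN/m³.
The centroid is at the centre, 0.215 m below the top of the plate, so the centroid depth is h_c = 2 + 0.215 = 2.215 m.
A = π(0.215)² = 0.14522 m².
Resultant F = γ·h_c·A = 9.81 × 2.215 × 0.14522 = 3.15551 kN.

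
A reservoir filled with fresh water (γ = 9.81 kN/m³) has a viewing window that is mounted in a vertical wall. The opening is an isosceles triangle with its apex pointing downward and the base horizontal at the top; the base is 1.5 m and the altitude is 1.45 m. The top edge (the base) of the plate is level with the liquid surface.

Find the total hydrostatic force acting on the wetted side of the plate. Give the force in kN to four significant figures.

F ≈ 5.156 kN

γ = 9.81 kN/m³.
With the apex down, the centroid sits h/3 = 1.45/3 = 0.483333 m below the base (the top edge), so the centroid depth is h_c = 0.483333 m.
A = ½ × 1.5 × 1.45 = 1.0875 m².
Resultant F = γ·h_c·A = 9.81 × 0.483333 × 1.0875 = 5.15638 kN.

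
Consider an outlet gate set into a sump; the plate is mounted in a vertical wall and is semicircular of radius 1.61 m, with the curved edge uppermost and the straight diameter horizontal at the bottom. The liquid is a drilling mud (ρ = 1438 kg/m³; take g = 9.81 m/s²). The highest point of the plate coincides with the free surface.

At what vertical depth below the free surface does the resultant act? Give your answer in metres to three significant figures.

γ = ρg = 1438 × 9.81 / 1000 = 14.10678 kN/m³.
The centroid lies 4r/(3π) = 0.683305 m above the diameter, so r − 4r/(3π) = 1.61 − 0.683305 = 0.926695 m below the topmost point, so the centroid depth is h_c = 0.926695 m.
A = πr²/2 = π × 1.61²/2 = 4.07166 m².
Resultant F = γ·h_c·A = 14.10678 × 0.926695 × 4.07166 = 53.2275 kN.
I_c = (π/8 − 8/(9π))·r⁴ = 0.109757 × 1.61⁴ = 0.737455 m⁴.
Centre of pressure: y_p = y_c + I_c/(y_c·A) = 0.926695 + 0.737455/(0.926695 × 4.07166) = 0.926695 + 0.195446 = 1.12214 m along the plane.

h_p = 1.12 m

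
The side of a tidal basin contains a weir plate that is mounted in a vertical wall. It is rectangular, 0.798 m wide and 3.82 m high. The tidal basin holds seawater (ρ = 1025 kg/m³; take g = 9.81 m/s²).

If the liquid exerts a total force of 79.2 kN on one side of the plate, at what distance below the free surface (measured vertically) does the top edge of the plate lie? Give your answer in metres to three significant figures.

d_top ≈ 0.674 m

γ = ρg = 1025 × 9.81 / 1000 = 10.05525 kN/m³.
A = 0.798 × 3.82 = 3.04836 m².
From F = γ·h_c·A, the centroid depth is h_c = 79.2/(10.05525 × 3.04836) = 2.58384 m.
The centroid lies 3.82/2 = 1.91 m below the top edge, so the top edge sits at h_top = 2.58384 − 1.91 = 0.67384 m below the surface.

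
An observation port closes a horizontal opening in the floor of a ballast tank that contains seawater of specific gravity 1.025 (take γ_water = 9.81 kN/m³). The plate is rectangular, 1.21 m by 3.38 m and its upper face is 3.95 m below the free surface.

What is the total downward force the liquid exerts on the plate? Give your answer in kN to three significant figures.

γ = 1.025 × 9.81 = 10.05525 kN/m³.
The plate is horizontal, so pressure is uniform at p = γ·h = 10.05525 × 3.95 = 39.7182 kN/m².
A = 1.21 × 3.38 = 4.0898 m².
F = p·A = 39.7182 × 4.0898 = 162.439 kN.

F ≈ 162 kN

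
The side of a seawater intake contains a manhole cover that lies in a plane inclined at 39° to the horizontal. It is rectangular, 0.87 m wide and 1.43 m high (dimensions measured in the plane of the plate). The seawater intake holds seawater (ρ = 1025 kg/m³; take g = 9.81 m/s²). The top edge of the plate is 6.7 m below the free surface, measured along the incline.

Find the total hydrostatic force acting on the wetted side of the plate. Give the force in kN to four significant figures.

F ≈ 58.38 kN

γ = ρg = 1025 × 9.81 / 1000 = 10.05525 kN/m³.
Let θ = 39° be the plate's angle to the horizontal; measure y along the incline from where the plane meets the free surface. Vertical depth h = y·sinθ with sinθ = 0.629320.
The centroid lies 1.43/2 = 0.715 m below the top edge, so y_c = 6.7 + 0.715 = 7.415 m and h_c = 7.415 × 0.629320 = 4.66641 m.
A = 0.87 × 1.43 = 1.2441 m².
Resultant F = γ·h_c·A = 10.05525 × 4.66641 × 1.2441 = 58.3756 kN.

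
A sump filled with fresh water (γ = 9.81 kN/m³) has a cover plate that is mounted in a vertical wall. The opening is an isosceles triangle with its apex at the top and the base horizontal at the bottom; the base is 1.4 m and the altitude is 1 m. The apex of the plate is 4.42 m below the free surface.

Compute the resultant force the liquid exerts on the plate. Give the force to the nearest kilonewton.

F ≈ 35 kN

γ = 9.81 kN/m³.
With the apex up, the centroid sits 2h/3 = 2 × 1/3 = 0.666667 m below the apex, so the centroid depth is h_c = 4.42 + 0.666667 = 5.08667 m.
A = ½ × 1.4 × 1 = 0.7 m².
Resultant F = γ·h_c·A = 9.81 × 5.08667 × 0.7 = 34.9302 kN.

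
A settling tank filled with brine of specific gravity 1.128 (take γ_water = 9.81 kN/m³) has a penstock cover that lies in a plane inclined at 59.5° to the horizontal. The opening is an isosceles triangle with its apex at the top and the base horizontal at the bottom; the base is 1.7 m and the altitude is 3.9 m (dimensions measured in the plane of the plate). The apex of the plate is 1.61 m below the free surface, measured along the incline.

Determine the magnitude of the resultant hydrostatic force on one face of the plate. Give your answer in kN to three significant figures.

F ≈ 133 kN

γ = 1.128 × 9.81 = 11.06568 kN/m³.
Let θ = 59.5° be the plate's angle to the horizontal; measure y along the incline from where the plane meets the free surface. Vertical depth h = y·sinθ with sinθ = 0.861629.
With the apex up, the centroid sits 2h/3 = 2 × 3.9/3 = 2.6 m below the apex, so y_c = 1.61 + 2.6 = 4.21 m and h_c = 4.21 × 0.861629 = 3.62746 m.
A = ½ × 1.7 × 3.9 = 3.315 m².
Resultant F = γ·h_c·A = 11.06568 × 3.62746 × 3.315 = 133.065 kN.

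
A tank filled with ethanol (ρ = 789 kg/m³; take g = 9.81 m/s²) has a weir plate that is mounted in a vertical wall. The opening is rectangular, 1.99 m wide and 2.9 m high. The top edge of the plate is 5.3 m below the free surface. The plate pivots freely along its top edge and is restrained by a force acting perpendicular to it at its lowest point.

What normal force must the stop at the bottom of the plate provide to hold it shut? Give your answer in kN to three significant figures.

γ = ρg = 789 × 9.81 / 1000 = 7.74009 kN/m³.
The centroid lies 2.9/2 = 1.45 m below the top edge, so the centroid depth is h_c = 5.3 + 1.45 = 6.75 m.
A = 1.99 × 2.9 = 5.771 m².
Resultant F = γ·h_c·A = 7.74009 × 6.75 × 5.771 = 301.509 kN.
I_c = b·h³/12 = 1.99 × 2.9³/12 = 4.04451 m⁴.
Centre of pressure: y_p = y_c + I_c/(y_c·A) = 6.75 + 4.04451/(6.75 × 5.771) = 6.75 + 0.103827 = 6.85383 m along the plane.
The resultant acts 1.45 + 0.103827 = 1.55383 m (along the plate) below the hinge at the top edge, so the moment about the hinge is M = F × 1.55383 = 301.509 × 1.55383 = 468.494 kN·m.
A normal force at the bottom, 2.9 m from the hinge, must supply this moment: P = 468.494/2.9 = 161.55 kN.

P ≈ 162 kN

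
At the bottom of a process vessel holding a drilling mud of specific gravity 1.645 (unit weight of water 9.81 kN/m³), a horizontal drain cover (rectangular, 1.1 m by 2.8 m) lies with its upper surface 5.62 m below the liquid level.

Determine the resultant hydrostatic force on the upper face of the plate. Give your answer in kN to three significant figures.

γ = 1.645 × 9.81 = 16.13745 kN/m³.
The plate is horizontal, so pressure is uniform at p = γ·h = 16.13745 × 5.62 = 90.6925 kN/m².
A = 1.1 × 2.8 = 3.08 m².
F = p·A = 90.6925 × 3.08 = 279.333 kN.

F ≈ 279 kN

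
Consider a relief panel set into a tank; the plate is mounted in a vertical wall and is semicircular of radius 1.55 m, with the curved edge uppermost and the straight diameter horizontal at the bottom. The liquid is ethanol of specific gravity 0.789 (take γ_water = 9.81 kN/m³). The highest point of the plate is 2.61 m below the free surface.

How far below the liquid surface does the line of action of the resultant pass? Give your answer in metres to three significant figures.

h_p = 3.55 m

γ = 0.789 × 9.81 = 7.74009 kN/m³.
The centroid lies 4r/(3π) = 0.65784 m above the diameter, so r − 4r/(3π) = 1.55 − 0.65784 = 0.89216 m below the topmost point, so the centroid depth is h_c = 2.61 + 0.89216 = 3.50216 m.
A = πr²/2 = π × 1.55²/2 = 3.77384 m².
Resultant F = γ·h_c·A = 7.74009 × 3.50216 × 3.77384 = 102.298 kN.
I_c = (π/8 − 8/(9π))·r⁴ = 0.109757 × 1.55⁴ = 0.633518 m⁴.
Centre of pressure: y_p = y_c + I_c/(y_c·A) = 3.50216 + 0.633518/(3.50216 × 3.77384) = 3.50216 + 0.0479335 = 3.55009 m along the plane.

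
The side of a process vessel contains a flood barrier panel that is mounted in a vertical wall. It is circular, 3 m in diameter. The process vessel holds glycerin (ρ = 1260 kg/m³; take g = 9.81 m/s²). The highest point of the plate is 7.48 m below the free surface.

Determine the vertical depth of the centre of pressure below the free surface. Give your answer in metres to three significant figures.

γ = ρg = 1260 × 9.81 / 1000 = 12.3606 kN/m³.
The centroid is at the centre, 1.5 m below the top of the plate, so the centroid depth is h_c = 7.48 + 1.5 = 8.98 m.
A = π(1.5)² = 7.06858 m².
Resultant F = γ·h_c·A = 12.3606 × 8.98 × 7.06858 = 784.6 kN.
I_c = πr⁴/4 = π × 1.5⁴/4 = 3.97608 m⁴.
Centre of pressure: y_p = y_c + I_c/(y_c·A) = 8.98 + 3.97608/(8.98 × 7.06858) = 8.98 + 0.0626393 = 9.04264 m along the plane.

h_p = 9.04 m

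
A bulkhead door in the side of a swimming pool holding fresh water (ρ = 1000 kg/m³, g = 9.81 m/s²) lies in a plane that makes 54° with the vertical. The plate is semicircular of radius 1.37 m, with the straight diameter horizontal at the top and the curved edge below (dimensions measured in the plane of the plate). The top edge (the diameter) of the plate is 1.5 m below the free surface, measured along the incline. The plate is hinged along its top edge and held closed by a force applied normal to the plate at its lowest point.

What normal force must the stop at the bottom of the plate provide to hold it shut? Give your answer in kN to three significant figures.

P ≈ 16.6 kN

γ = ρg = 1000 × 9.81 = 9810 N/m³ = 9.81 kN/m³.
The plate makes 54° with the vertical, i.e. θ = 90° − 54° = 36° to the horizontal. Measuring y along the incline from the free-surface line, vertical depth h = y·sinθ with sinθ = 0.587785.
The centroid of a semicircle lies 4r/(3π) = 0.581446 m from the diameter, here below the top edge, so y_c = 1.5 + 0.581446 = 2.08145 m and h_c = 2.08145 × 0.587785 = 1.22345 m.
A = πr²/2 = π × 1.37²/2 = 2.94823 m².
Resultant F = γ·h_c·A = 9.81 × 1.22345 × 2.94823 = 35.3848 kN.
I_c = (π/8 − 8/(9π))·r⁴ = 0.109757 × 1.37⁴ = 0.386647 m⁴.
Centre of pressure: y_p = y_c + I_c/(y_c·A) = 2.08145 + 0.386647/(2.08145 × 2.94823) = 2.08145 + 0.0630068 = 2.14446 m along the plane.
The resultant acts 0.581446 + 0.0630068 = 0.644453 m (along the plate) below the hinge at the top edge, so the moment about the hinge is M = F × 0.644453 = 35.3848 × 0.644453 = 22.8038 kN·m.
A normal force at the bottom, 1.37 m from the hinge, must supply this moment: P = 22.8038/1.37 = 16.6451 kN.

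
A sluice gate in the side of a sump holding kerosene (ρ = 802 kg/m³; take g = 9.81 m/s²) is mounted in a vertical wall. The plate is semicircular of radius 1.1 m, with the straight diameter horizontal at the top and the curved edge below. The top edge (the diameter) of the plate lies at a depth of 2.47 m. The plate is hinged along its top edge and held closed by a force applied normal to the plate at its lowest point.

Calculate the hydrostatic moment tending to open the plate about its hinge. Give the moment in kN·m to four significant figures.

γ = ρg = 802 × 9.81 / 1000 = 7.86762 kN/m³.
The centroid of a semicircle lies 4r/(3π) = 0.466854 m from the diameter, here below the top edge, so the centroid depth is h_c = 2.47 + 0.466854 = 2.93685 m.
A = πr²/2 = π × 1.1²/2 = 1.90066 m².
Resultant F = γ·h_c·A = 7.86762 × 2.93685 × 1.90066 = 43.9167 kN.
I_c = (π/8 − 8/(9π))·r⁴ = 0.109757 × 1.1⁴ = 0.160695 m⁴.
Centre of pressure: y_p = y_c + I_c/(y_c·A) = 2.93685 + 0.160695/(2.93685 × 1.90066) = 2.93685 + 0.0287883 = 2.96564 m along the plane.
The resultant acts 0.466854 + 0.0287883 = 0.495642 m (along the plate) below the hinge at the top edge, so the moment about the hinge is M = F × 0.495642 = 43.9167 × 0.495642 = 21.767 kN·m.

M ≈ 21.77 kN·m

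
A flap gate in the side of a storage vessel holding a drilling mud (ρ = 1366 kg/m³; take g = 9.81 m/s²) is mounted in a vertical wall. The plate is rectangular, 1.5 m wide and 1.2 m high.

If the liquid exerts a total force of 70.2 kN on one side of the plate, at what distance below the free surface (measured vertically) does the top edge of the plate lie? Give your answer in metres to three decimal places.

γ = ρg = 1366 × 9.81 / 1000 = 13.40046 kN/m³.
A = 1.5 × 1.2 = 1.8 m².
From F = γ·h_c·A, the centroid depth is h_c = 70.2/(13.40046 × 1.8) = 2.91035 m.
The centroid lies 1.2/2 = 0.6 m below the top edge, so the top edge sits at h_top = 2.91035 − 0.6 = 2.31035 m below the surface.

d_top ≈ 2.310 m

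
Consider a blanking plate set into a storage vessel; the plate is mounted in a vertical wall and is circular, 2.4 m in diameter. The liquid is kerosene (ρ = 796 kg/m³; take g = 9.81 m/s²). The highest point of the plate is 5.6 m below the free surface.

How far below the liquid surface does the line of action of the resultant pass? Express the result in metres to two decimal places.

γ = ρg = 796 × 9.81 / 1000 = 7.80876 kN/m³.
The centroid is at the centre, 1.2 m below the top of the plate, so the centroid depth is h_c = 5.6 + 1.2 = 6.8 m.
A = π(1.2)² = 4.52389 m².
Resultant F = γ·h_c·A = 7.80876 × 6.8 × 4.52389 = 240.217 kN.
I_c = πr⁴/4 = π × 1.2⁴/4 = 1.6286 m⁴.
Centre of pressure: y_p = y_c + I_c/(y_c·A) = 6.8 + 1.6286/(6.8 × 4.52389) = 6.8 + 0.0529412 = 6.85294 m along the plane.

h_p = 6.85 m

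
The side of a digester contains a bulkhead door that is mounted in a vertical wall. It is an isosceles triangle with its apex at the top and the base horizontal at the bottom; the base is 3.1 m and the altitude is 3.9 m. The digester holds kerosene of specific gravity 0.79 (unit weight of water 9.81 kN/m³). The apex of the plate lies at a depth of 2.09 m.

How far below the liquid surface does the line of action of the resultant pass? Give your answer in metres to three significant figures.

γ = 0.79 × 9.81 = 7.7499 kN/m³.
With the apex up, the centroid sits 2h/3 = 2 × 3.9/3 = 2.6 m below the apex, so the centroid depth is h_c = 2.09 + 2.6 = 4.69 m.
A = ½ × 3.1 × 3.9 = 6.045 m².
Resultant F = γ·h_c·A = 7.7499 × 4.69 × 6.045 = 219.718 kN.
I_c = b·h³/36 = 3.1 × 3.9³/36 = 5.10802 m⁴.
Centre of pressure: y_p = y_c + I_c/(y_c·A) = 4.69 + 5.10802/(4.69 × 6.045) = 4.69 + 0.18017 = 4.87017 m along the plane.

h_p = 4.87 m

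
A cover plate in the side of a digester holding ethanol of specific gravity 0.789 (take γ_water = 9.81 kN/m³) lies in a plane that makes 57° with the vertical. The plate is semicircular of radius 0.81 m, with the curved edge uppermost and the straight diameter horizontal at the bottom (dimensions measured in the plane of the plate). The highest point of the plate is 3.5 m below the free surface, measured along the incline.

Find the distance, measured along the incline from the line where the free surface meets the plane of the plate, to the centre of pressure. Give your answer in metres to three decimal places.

γ = 0.789 × 9.81 = 7.74009 kN/m³.
The plate makes 57° with the vertical, i.e. θ = 90° − 57° = 33° to the horizontal. Measuring y along the incline from the free-surface line, vertical depth h = y·sinθ with sinθ = 0.544639.
The centroid lies 4r/(3π) = 0.343775 m above the diameter, so r − 4r/(3π) = 0.81 − 0.343775 = 0.466225 m below the topmost point, so y_c = 3.5 + 0.466225 = 3.96623 m and h_c = 3.96623 × 0.544639 = 2.16016 m.
A = πr²/2 = π × 0.81²/2 = 1.0306 m².
Resultant F = γ·h_c·A = 7.74009 × 2.16016 × 1.0306 = 17.2315 kN.
I_c = (π/8 − 8/(9π))·r⁴ = 0.109757 × 0.81⁴ = 0.0472468 m⁴.
Centre of pressure: y_p = y_c + I_c/(y_c·A) = 3.96623 + 0.0472468/(3.96623 × 1.0306) = 3.96623 + 0.0115586 = 3.97779 m along the plane.

y_p = 3.978 m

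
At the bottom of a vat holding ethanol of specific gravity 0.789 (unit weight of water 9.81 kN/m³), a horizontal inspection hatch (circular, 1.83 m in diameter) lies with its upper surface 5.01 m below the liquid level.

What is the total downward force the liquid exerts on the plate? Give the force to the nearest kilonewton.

F ≈ 102 kN

γ = 0.789 × 9.81 = 7.74009 kN/m³.
The plate is horizontal, so pressure is uniform at p = γ·h = 7.74009 × 5.01 = 38.7779 kN/m².
A = π(0.915)² = 2.63022 m².
F = p·A = 38.7779 × 2.63022 = 101.994 kN.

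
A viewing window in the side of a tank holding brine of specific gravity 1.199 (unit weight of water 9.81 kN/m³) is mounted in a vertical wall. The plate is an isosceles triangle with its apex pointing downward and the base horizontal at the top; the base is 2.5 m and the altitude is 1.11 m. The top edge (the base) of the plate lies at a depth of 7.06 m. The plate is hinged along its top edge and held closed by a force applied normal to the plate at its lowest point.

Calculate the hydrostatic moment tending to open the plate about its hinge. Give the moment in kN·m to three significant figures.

γ = 1.199 × 9.81 = 11.76219 kN/m³.
With the apex down, the centroid sits h/3 = 1.11/3 = 0.37 m below the base (the top edge), so the centroid depth is h_c = 7.06 + 0.37 = 7.43 m.
A = ½ × 2.5 × 1.11 = 1.3875 m².
Resultant F = γ·h_c·A = 11.76219 × 7.43 × 1.3875 = 121.258 kN.
I_c = b·h³/36 = 2.5 × 1.11³/36 = 0.0949744 m⁴.
Centre of pressure: y_p = y_c + I_c/(y_c·A) = 7.43 + 0.0949744/(7.43 × 1.3875) = 7.43 + 0.00921265 = 7.43921 m along the plane.
The resultant acts 0.37 + 0.00921265 = 0.379213 m (along the plate) below the hinge at the top edge, so the moment about the hinge is M = F × 0.379213 = 121.258 × 0.379213 = 45.9826 kN·m.

M ≈ 46.0 kN·m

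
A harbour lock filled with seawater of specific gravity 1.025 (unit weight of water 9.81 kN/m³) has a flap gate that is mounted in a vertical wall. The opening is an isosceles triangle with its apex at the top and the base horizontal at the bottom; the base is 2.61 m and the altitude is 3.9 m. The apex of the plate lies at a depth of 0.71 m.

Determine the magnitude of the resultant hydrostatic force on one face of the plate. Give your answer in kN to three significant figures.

F ≈ 169 kN

γ = 1.025 × 9.81 = 10.05525 kN/m³.
With the apex up, the centroid sits 2h/3 = 2 × 3.9/3 = 2.6 m below the apex, so the centroid depth is h_c = 0.71 + 2.6 = 3.31 m.
A = ½ × 2.61 × 3.9 = 5.0895 m².
Resultant F = γ·h_c·A = 10.05525 × 3.31 × 5.0895 = 169.393 kN.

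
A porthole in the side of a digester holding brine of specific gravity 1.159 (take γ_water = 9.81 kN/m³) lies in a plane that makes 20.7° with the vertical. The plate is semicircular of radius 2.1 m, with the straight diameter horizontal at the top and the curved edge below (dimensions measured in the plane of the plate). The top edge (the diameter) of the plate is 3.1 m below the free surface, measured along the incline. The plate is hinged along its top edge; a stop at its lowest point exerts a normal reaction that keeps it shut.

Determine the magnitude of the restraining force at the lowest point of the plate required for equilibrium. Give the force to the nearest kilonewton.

γ = 1.159 × 9.81 = 11.36979 kN/m³.
The plate makes 20.7° with the vertical, i.e. θ = 90° − 20.7° = 69.3° to the horizontal. Measuring y along the incline from the free-surface line, vertical depth h = y·sinθ with sinθ = 0.935444.
The centroid of a semicircle lies 4r/(3π) = 0.891268 m from the diameter, here below the top edge, so y_c = 3.1 + 0.891268 = 3.99127 m and h_c = 3.99127 × 0.935444 = 3.73361 m.
A = πr²/2 = π × 2.1²/2 = 6.92721 m².
Resultant F = γ·h_c·A = 11.36979 × 3.73361 × 6.92721 = 294.063 kN.
I_c = (π/8 − 8/(9π))·r⁴ = 0.109757 × 2.1⁴ = 2.13457 m⁴.
Centre of pressure: y_p = y_c + I_c/(y_c·A) = 3.99127 + 2.13457/(3.99127 × 6.92721) = 3.99127 + 0.0772042 = 4.06847 m along the plane.
The resultant acts 0.891268 + 0.0772042 = 0.968472 m (along the plate) below the hinge at the top edge, so the moment about the hinge is M = F × 0.968472 = 294.063 × 0.968472 = 284.792 kN·m.
A normal force at the bottom, 2.1 m from the hinge, must supply this moment: P = 284.792/2.1 = 135.615 kN.

P ≈ 136 kN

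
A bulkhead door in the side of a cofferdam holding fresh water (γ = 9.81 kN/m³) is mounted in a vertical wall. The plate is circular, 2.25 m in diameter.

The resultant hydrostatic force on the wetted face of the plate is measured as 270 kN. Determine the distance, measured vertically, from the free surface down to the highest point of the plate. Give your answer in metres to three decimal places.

d_top ≈ 5.797 m

γ = 9.81 kN/m³.
A = π(1.125)² = 3.97608 m².
From F = γ·h_c·A, the centroid depth is h_c = 270/(9.81 × 3.97608) = 6.92213 m.
The centroid is at the centre, 1.125 m below the top of the plate, so the highest point sits at h_top = 6.92213 − 1.125 = 5.79713 m below the surface.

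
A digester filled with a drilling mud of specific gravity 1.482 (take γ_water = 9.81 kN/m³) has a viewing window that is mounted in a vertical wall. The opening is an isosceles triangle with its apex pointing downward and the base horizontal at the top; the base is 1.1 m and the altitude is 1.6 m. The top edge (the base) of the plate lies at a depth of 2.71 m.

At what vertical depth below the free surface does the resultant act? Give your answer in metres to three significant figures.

γ = 1.482 × 9.81 = 14.53842 kN/m³.
With the apex down, the centroid sits h/3 = 1.6/3 = 0.533333 m below the base (the top edge), so the centroid depth is h_c = 2.71 + 0.533333 = 3.24333 m.
A = ½ × 1.1 × 1.6 = 0.88 m².
Resultant F = γ·h_c·A = 14.53842 × 3.24333 × 0.88 = 41.4945 kN.
I_c = b·h³/36 = 1.1 × 1.6³/36 = 0.125156 m⁴.
Centre of pressure: y_p = y_c + I_c/(y_c·A) = 3.24333 + 0.125156/(3.24333 × 0.88) = 3.24333 + 0.0438508 = 3.28718 m along the plane.

h_p = 3.29 m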